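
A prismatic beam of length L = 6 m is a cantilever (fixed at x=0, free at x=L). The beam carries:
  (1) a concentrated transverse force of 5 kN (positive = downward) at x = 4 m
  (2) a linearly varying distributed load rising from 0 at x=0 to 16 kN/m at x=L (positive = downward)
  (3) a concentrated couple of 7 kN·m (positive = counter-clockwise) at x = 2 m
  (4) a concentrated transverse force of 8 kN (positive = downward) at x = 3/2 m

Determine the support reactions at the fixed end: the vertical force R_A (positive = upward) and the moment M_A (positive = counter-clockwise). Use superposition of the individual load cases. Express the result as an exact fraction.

Load 1 — point force P=5 kN at a=4 m (b=L-a=2):
  R_A = P = 5 kN
  M_A = Pa = 5·4 = 20 kN·m
Load 2 — triangular load w₀=16 kN/m (0→w₀ over full span):
  R_A = w₀L/2 = 16·6/2 = 48 kN
  M_A = w₀L²/3 = 16·6²/3 = 192 kN·m
Load 3 — applied couple M₀=7 kN·m at a=2 m (b=L-a=4):
  R_A = 0 kN
  M_A = -M₀ = -7 kN·m
Load 4 — point force P=8 kN at a=3/2 m (b=L-a=9/2):
  R_A = P = 8 kN
  M_A = Pa = 8·(3/2) = 12 kN·m
Superposition: R_A = 61 kN, M_A = 217 kN·m

R_A = 61 kN, M_A = 217 kN·m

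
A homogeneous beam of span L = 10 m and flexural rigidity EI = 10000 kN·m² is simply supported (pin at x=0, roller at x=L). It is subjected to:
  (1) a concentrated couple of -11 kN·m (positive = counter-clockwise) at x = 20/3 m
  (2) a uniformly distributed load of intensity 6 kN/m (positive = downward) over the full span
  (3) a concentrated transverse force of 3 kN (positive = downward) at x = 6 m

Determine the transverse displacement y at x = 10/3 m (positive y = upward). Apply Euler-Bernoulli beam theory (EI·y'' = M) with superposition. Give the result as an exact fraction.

Load 1 — applied couple M₀=-11 kN·m at a=20/3 m (b=L-a=10/3):
  y_1 = (M₀x³/(6L)+C₁x)/EI  [x≤a] with C₁=M₀(3b²-L²)/(6L)=110/9 = ((-11)·(10/3)³/(6·10)+(110/9)·(10/3))/10000 = 11/3240 m
Load 2 — uniform load w=6 kN/m over full span:
  y_2 = -wx(L³-2Lx²+x³)/(24EI) = -6·(10/3)·(10³-2·10·(10/3)²+(10/3)³)/(24·10000) = -11/162 m
Load 3 — point force P=3 kN at a=6 m (b=L-a=4):
  y_3 = -Pbx(L²-b²-x²)/(6LEI)  [x≤a] = -3·4·(10/3)·(10²-4²-(10/3)²)/(6·10·10000) = -82/16875 m
Superposition: y = Σ y_i = -28093/405000 m ≈ -0.069365 m

y(10/3) = -28093/405000 m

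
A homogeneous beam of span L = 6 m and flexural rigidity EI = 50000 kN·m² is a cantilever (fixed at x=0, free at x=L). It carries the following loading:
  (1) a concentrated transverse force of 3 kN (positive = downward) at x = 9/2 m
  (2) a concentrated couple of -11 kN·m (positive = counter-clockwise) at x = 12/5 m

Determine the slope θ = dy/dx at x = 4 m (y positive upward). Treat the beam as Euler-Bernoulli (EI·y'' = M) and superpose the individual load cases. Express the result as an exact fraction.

θ(4) = -141/125000 rad

Load 1 — point force P=3 kN at a=9/2 m (b=L-a=3/2):
  θ_1 = -Px(2a-x)/(2EI)  [x≤a] = -3·4·(2·(9/2)-4)/(2·50000) = -3/5000 rad
Load 2 — applied couple M₀=-11 kN·m at a=12/5 m (b=L-a=18/5):
  θ_2 = M₀a/EI  [x>a] = (-11)·(12/5)/50000 = -33/62500 rad
Superposition: θ = Σ θ_i = -141/125000 rad ≈ -0.001128 rad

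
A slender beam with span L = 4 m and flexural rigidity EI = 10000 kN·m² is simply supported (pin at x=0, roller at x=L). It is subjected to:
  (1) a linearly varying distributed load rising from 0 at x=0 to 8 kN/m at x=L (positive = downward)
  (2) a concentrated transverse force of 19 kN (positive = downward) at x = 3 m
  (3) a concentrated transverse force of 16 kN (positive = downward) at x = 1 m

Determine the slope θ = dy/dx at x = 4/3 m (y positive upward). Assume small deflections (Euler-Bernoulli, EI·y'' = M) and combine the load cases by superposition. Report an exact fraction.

θ(4/3) = -168673/97200000 rad

Load 1 — triangular load w₀=8 kN/m (0→w₀ over full span):
  θ_1 = -w₀(7L⁴-30L²x²+15x⁴)/(360LEI) = -8·(7·4⁴-30·4²·(4/3)²+15·(4/3)⁴)/(360·4·10000) = -416/759375 rad
Load 2 — point force P=19 kN at a=3 m (b=L-a=1):
  θ_2 = -Pb(L²-b²-3x²)/(6LEI)  [x≤a] = -19·1·(4²-1²-3·(4/3)²)/(6·4·10000) = -551/720000 rad
Load 3 — point force P=16 kN at a=1 m (b=L-a=3):
  θ_3 = -Pa(2L²-6Lx+3x²+a²)/(6LEI)  [x>a] = -16·1·(2·4²-6·4·(4/3)+3·(4/3)²+1²)/(6·4·10000) = -19/45000 rad
Superposition: θ = Σ θ_i = -168673/97200000 rad ≈ -0.001735 rad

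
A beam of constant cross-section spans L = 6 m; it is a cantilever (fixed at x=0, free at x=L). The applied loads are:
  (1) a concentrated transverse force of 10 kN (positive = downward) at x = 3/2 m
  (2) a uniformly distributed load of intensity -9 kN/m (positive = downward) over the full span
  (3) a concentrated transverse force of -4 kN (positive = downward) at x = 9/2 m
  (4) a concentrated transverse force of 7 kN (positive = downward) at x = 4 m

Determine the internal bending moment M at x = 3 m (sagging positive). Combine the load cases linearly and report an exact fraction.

M(3) = 79/2 kN·m

Load 1 — point force P=10 kN at a=3/2 m (b=L-a=9/2):
  M_1 = 0  [x>a] = 0 kN·m
Load 2 — uniform load w=-9 kN/m over full span:
  M_2 = -w(L-x)²/2 = -(-9)·(6-3)²/2 = 81/2 kN·m
Load 3 — point force P=-4 kN at a=9/2 m (b=L-a=3/2):
  M_3 = -P(a-x)  [x≤a] = -(-4)·((9/2)-3) = 6 kN·m
Load 4 — point force P=7 kN at a=4 m (b=L-a=2):
  M_4 = -P(a-x)  [x≤a] = -7·(4-3) = -7 kN·m
Superposition: M = Σ M_i = 79/2 kN·m ≈ 39.500000 kN·m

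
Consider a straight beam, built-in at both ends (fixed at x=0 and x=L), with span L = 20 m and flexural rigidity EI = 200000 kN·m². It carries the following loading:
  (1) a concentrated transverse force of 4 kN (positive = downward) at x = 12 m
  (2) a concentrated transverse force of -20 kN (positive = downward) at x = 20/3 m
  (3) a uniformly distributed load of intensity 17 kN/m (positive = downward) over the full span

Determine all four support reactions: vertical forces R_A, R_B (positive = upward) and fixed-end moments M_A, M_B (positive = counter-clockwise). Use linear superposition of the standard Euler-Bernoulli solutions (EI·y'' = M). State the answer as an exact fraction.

Load 1 — point force P=4 kN at a=12 m (b=L-a=8):
  R_A = Pb²(3a+b)/L³ = 4·8²·(3·12+8)/20³ = 176/125 kN
  M_A = Pab²/L² = 4·12·8²/20² = 192/25 kN·m
  R_B = Pa²(a+3b)/L³ = 4·12²·(12+3·8)/20³ = 324/125 kN
  M_B = -Pa²b/L² = -4·12²·8/20² = -288/25 kN·m
Load 2 — point force P=-20 kN at a=20/3 m (b=L-a=40/3):
  R_A = Pb²(3a+b)/L³ = (-20)·(40/3)²·(3·(20/3)+(40/3))/20³ = -400/27 kN
  M_A = Pab²/L² = (-20)·(20/3)·(40/3)²/20² = -1600/27 kN·m
  R_B = Pa²(a+3b)/L³ = (-20)·(20/3)²·((20/3)+3·(40/3))/20³ = -140/27 kN
  M_B = -Pa²b/L² = -(-20)·(20/3)²·(40/3)/20² = 800/27 kN·m
Load 3 — uniform load w=17 kN/m over full span:
  R_A = wL/2 = 17·20/2 = 170 kN
  M_A = wL²/12 = 17·20²/12 = 1700/3 kN·m
  R_B = wL/2 = 17·20/2 = 170 kN
  M_B = -wL²/12 = -17·20²/12 = -1700/3 kN·m
Superposition: R_A = 528502/3375 kN, M_A = 347684/675 kN·m, R_B = 564998/3375 kN, M_B = -370276/675 kN·m

R_A = 528502/3375 kN, M_A = 347684/675 kN·m, R_B = 564998/3375 kN, M_B = -370276/675 kN·m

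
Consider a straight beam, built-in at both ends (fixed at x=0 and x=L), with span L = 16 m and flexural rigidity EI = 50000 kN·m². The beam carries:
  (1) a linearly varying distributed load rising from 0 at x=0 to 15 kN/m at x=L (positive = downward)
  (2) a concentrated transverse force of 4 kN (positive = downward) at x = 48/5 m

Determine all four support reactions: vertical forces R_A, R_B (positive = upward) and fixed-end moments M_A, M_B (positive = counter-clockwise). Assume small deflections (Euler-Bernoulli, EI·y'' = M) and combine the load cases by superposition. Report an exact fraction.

R_A = 4676/125 kN, M_A = 16768/125 kN·m, R_B = 10824/125 kN, M_B = -25152/125 kN·m

Load 1 — triangular load w₀=15 kN/m (0→w₀ over full span):
  R_A = 3w₀L/20 = 3·15·16/20 = 36 kN
  M_A = w₀L²/30 = 15·16²/30 = 128 kN·m
  R_B = 7w₀L/20 = 7·15·16/20 = 84 kN
  M_B = -w₀L²/20 = -15·16²/20 = -192 kN·m
Load 2 — point force P=4 kN at a=48/5 m (b=L-a=32/5):
  R_A = Pb²(3a+b)/L³ = 4·(32/5)²·(3·(48/5)+(32/5))/16³ = 176/125 kN
  M_A = Pab²/L² = 4·(48/5)·(32/5)²/16² = 768/125 kN·m
  R_B = Pa²(a+3b)/L³ = 4·(48/5)²·((48/5)+3·(32/5))/16³ = 324/125 kN
  M_B = -Pa²b/L² = -4·(48/5)²·(32/5)/16² = -1152/125 kN·m
Superposition: R_A = 4676/125 kN, M_A = 16768/125 kN·m, R_B = 10824/125 kN, M_B = -25152/125 kN·m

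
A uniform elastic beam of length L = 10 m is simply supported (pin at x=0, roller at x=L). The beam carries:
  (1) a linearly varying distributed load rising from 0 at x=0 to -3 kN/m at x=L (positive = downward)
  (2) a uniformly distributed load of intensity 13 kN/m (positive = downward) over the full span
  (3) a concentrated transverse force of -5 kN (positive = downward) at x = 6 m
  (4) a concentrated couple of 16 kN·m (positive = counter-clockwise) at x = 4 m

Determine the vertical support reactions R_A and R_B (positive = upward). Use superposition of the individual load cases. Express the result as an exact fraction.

Load 1 — triangular load w₀=-3 kN/m (0→w₀ over full span):
  R_A = w₀L/6 = (-3)·10/6 = -5 kN
  R_B = w₀L/3 = (-3)·10/3 = -10 kN
Load 2 — uniform load w=13 kN/m over full span:
  R_A = wL/2 = 13·10/2 = 65 kN
  R_B = wL/2 = 13·10/2 = 65 kN
Load 3 — point force P=-5 kN at a=6 m (b=L-a=4):
  R_A = Pb/L = (-5)·4/10 = -2 kN
  R_B = Pa/L = (-5)·6/10 = -3 kN
Load 4 — applied couple M₀=16 kN·m at a=4 m (b=L-a=6):
  R_A = M₀/L = 16/10 = 8/5 kN
  R_B = -M₀/L = -16/10 = -8/5 kN
Superposition: R_A = 298/5 kN, R_B = 252/5 kN

R_A = 298/5 kN, R_B = 252/5 kN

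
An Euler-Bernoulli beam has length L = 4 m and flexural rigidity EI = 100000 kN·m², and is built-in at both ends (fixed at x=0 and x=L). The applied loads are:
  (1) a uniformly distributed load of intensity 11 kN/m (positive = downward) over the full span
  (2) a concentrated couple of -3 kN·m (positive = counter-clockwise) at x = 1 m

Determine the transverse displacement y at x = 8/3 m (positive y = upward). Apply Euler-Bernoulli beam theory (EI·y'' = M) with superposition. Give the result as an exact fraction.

Load 1 — uniform load w=11 kN/m over full span:
  y_1 = -wx²(L-x)²/(24EI) = -11·(8/3)²·(4-(8/3))²/(24·100000) = -44/759375 m
Load 2 — applied couple M₀=-3 kN·m at a=1 m (b=L-a=3):
  y_2 = (R_Ax³/6 - M_Ax²/2 - M₀(x-a)²/2)/EI  [x>a] with R_A=-27/32, M_A=9/16 = ((-27/32)·(8/3)³/6 - (9/16)·(8/3)²/2 - (-3)·((8/3)-1)²/2)/100000 = -1/200000 m
Superposition: y = Σ y_i = -3059/48600000 m ≈ -0.000063 m

y(8/3) = -3059/48600000 m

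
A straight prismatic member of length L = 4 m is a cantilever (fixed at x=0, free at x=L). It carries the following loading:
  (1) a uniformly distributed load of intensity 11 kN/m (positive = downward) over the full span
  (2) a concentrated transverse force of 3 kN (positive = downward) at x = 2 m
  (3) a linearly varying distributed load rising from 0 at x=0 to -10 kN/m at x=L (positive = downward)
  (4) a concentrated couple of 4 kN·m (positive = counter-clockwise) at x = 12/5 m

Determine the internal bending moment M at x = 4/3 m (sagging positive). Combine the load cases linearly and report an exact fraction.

Load 1 — uniform load w=11 kN/m over full span:
  M_1 = -w(L-x)²/2 = -11·(4-(4/3))²/2 = -352/9 kN·m
Load 2 — point force P=3 kN at a=2 m (b=L-a=2):
  M_2 = -P(a-x)  [x≤a] = -3·(2-(4/3)) = -2 kN·m
Load 3 — triangular load w₀=-10 kN/m (0→w₀ over full span):
  M_3 = w₀Lx/2 - w₀L²/3 - w₀x³/(6L) = (-10)·4·(4/3)/2 - (-10)·4²/3 - (-10)·(4/3)³/(6·4) = 2240/81 kN·m
Load 4 — applied couple M₀=4 kN·m at a=12/5 m (b=L-a=8/5):
  M_4 = M₀  [x≤a] = 4 = 4 kN·m
Superposition: M = Σ M_i = -766/81 kN·m ≈ -9.456790 kN·m

M(4/3) = -766/81 kN·m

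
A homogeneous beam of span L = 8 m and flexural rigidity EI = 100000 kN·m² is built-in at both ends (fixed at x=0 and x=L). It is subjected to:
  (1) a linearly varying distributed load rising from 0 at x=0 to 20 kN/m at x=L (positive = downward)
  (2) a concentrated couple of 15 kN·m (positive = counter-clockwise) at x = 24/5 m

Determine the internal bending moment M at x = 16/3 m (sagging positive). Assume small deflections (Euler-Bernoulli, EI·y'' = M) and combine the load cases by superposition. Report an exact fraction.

Load 1 — triangular load w₀=20 kN/m (0→w₀ over full span):
  M_1 = 3w₀Lx/20 - w₀L²/30 - w₀x³/(6L) = 3·20·8·(16/3)/20 - 20·8²/30 - 20·(16/3)³/(6·8) = 1792/81 kN·m
Load 2 — applied couple M₀=15 kN·m at a=24/5 m (b=L-a=16/5):
  M_2 = R_Ax - M_A - M₀  [x>a] with R_A=27/10, M_A=24/5 = (27/10)·(16/3) - (24/5) - 15 = -27/5 kN·m
Superposition: M = Σ M_i = 6773/405 kN·m ≈ 16.723457 kN·m

M(16/3) = 6773/405 kN·m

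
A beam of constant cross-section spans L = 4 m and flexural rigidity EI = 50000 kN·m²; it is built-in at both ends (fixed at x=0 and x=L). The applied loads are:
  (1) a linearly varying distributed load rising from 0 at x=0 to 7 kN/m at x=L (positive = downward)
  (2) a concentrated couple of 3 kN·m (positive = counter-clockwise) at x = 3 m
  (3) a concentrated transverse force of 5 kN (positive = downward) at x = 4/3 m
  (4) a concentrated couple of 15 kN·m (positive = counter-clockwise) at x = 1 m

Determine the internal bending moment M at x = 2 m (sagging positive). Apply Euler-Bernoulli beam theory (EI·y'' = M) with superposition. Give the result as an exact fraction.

M(2) = 4/9 kN·m

Load 1 — triangular load w₀=7 kN/m (0→w₀ over full span):
  M_1 = 3w₀Lx/20 - w₀L²/30 - w₀x³/(6L) = 3·7·4·2/20 - 7·4²/30 - 7·2³/(6·4) = 7/3 kN·m
Load 2 — applied couple M₀=3 kN·m at a=3 m (b=L-a=1):
  M_2 = R_Ax - M_A  [x≤a] with R_A=27/32, M_A=15/16 = (27/32)·2 - (15/16) = 3/4 kN·m
Load 3 — point force P=5 kN at a=4/3 m (b=L-a=8/3):
  M_3 = Pa²(a+3b)(L-x)/L³ - Pa²b/L²  [x>a] = 5·(4/3)²·((4/3)+3·(8/3))·(4-2)/4³ - 5·(4/3)²·(8/3)/4² = 10/9 kN·m
Load 4 — applied couple M₀=15 kN·m at a=1 m (b=L-a=3):
  M_4 = R_Ax - M_A - M₀  [x>a] with R_A=135/32, M_A=-45/16 = (135/32)·2 - (-45/16) - 15 = -15/4 kN·m
Superposition: M = Σ M_i = 4/9 kN·m ≈ 0.444444 kN·m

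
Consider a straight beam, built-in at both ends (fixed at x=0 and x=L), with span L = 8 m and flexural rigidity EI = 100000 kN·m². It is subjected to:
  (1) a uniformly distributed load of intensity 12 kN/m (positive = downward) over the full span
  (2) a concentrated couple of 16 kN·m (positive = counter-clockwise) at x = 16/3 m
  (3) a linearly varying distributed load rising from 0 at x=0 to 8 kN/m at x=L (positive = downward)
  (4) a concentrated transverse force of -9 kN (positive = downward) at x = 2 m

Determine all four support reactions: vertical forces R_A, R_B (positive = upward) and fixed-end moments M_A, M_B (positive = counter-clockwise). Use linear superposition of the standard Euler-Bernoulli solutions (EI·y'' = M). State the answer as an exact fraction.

R_A = 25283/480 kN, M_A = 3051/40 kN·m, R_B = 31837/480 kN, M_B = -3449/40 kN·m

Load 1 — uniform load w=12 kN/m over full span:
  R_A = wL/2 = 12·8/2 = 48 kN
  M_A = wL²/12 = 12·8²/12 = 64 kN·m
  R_B = wL/2 = 12·8/2 = 48 kN
  M_B = -wL²/12 = -12·8²/12 = -64 kN·m
Load 2 — applied couple M₀=16 kN·m at a=16/3 m (b=L-a=8/3):
  R_A = 6M₀ab/L³ = 6·16·(16/3)·(8/3)/8³ = 8/3 kN
  M_A = M₀b(2a-b)/L² = 16·(8/3)·(2·(16/3)-(8/3))/8² = 16/3 kN·m
  R_B = -6M₀ab/L³ = -6·16·(16/3)·(8/3)/8³ = -8/3 kN
  M_B = M₀a(2b-a)/L² = 16·(16/3)·(2·(8/3)-(16/3))/8² = 0 kN·m
Load 3 — triangular load w₀=8 kN/m (0→w₀ over full span):
  R_A = 3w₀L/20 = 3·8·8/20 = 48/5 kN
  M_A = w₀L²/30 = 8·8²/30 = 256/15 kN·m
  R_B = 7w₀L/20 = 7·8·8/20 = 112/5 kN
  M_B = -w₀L²/20 = -8·8²/20 = -128/5 kN·m
Load 4 — point force P=-9 kN at a=2 m (b=L-a=6):
  R_A = Pb²(3a+b)/L³ = (-9)·6²·(3·2+6)/8³ = -243/32 kN
  M_A = Pab²/L² = (-9)·2·6²/8² = -81/8 kN·m
  R_B = Pa²(a+3b)/L³ = (-9)·2²·(2+3·6)/8³ = -45/32 kN
  M_B = -Pa²b/L² = -(-9)·2²·6/8² = 27/8 kN·m
Superposition: R_A = 25283/480 kN, M_A = 3051/40 kN·m, R_B = 31837/480 kN, M_B = -3449/40 kN·m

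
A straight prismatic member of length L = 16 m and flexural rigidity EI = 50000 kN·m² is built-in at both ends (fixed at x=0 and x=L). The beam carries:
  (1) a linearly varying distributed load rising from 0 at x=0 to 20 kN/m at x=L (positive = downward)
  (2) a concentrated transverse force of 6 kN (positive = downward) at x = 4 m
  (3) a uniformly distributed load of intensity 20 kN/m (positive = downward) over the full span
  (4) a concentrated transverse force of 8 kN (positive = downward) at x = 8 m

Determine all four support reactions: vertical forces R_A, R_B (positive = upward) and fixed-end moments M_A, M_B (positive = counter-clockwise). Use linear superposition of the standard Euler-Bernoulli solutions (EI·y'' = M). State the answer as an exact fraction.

R_A = 3473/16 kN, M_A = 3761/6 kN·m, R_B = 4431/16 kN, M_B = -4219/6 kN·m

Load 1 — triangular load w₀=20 kN/m (0→w₀ over full span):
  R_A = 3w₀L/20 = 3·20·16/20 = 48 kN
  M_A = w₀L²/30 = 20·16²/30 = 512/3 kN·m
  R_B = 7w₀L/20 = 7·20·16/20 = 112 kN
  M_B = -w₀L²/20 = -20·16²/20 = -256 kN·m
Load 2 — point force P=6 kN at a=4 m (b=L-a=12):
  R_A = Pb²(3a+b)/L³ = 6·12²·(3·4+12)/16³ = 81/16 kN
  M_A = Pab²/L² = 6·4·12²/16² = 27/2 kN·m
  R_B = Pa²(a+3b)/L³ = 6·4²·(4+3·12)/16³ = 15/16 kN
  M_B = -Pa²b/L² = -6·4²·12/16² = -9/2 kN·m
Load 3 — uniform load w=20 kN/m over full span:
  R_A = wL/2 = 20·16/2 = 160 kN
  M_A = wL²/12 = 20·16²/12 = 1280/3 kN·m
  R_B = wL/2 = 20·16/2 = 160 kN
  M_B = -wL²/12 = -20·16²/12 = -1280/3 kN·m
Load 4 — point force P=8 kN at a=8 m (b=L-a=8):
  R_A = Pb²(3a+b)/L³ = 8·8²·(3·8+8)/16³ = 4 kN
  M_A = Pab²/L² = 8·8·8²/16² = 16 kN·m
  R_B = Pa²(a+3b)/L³ = 8·8²·(8+3·8)/16³ = 4 kN
  M_B = -Pa²b/L² = -8·8²·8/16² = -16 kN·m
Superposition: R_A = 3473/16 kN, M_A = 3761/6 kN·m, R_B = 4431/16 kN, M_B = -4219/6 kN·m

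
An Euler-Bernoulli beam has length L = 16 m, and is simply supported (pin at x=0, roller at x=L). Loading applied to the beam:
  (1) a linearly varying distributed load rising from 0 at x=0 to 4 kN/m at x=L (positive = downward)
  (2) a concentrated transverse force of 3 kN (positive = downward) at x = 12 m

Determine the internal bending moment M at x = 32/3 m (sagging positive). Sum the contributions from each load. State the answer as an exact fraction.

M(32/3) = 5768/81 kN·m

Load 1 — triangular load w₀=4 kN/m (0→w₀ over full span):
  M_1 = w₀Lx/6 - w₀x³/(6L) = 4·16·(32/3)/6 - 4·(32/3)³/(6·16) = 5120/81 kN·m
Load 2 — point force P=3 kN at a=12 m (b=L-a=4):
  M_2 = Pbx/L  [x≤a] = 3·4·(32/3)/16 = 8 kN·m
Superposition: M = Σ M_i = 5768/81 kN·m ≈ 71.209877 kN·m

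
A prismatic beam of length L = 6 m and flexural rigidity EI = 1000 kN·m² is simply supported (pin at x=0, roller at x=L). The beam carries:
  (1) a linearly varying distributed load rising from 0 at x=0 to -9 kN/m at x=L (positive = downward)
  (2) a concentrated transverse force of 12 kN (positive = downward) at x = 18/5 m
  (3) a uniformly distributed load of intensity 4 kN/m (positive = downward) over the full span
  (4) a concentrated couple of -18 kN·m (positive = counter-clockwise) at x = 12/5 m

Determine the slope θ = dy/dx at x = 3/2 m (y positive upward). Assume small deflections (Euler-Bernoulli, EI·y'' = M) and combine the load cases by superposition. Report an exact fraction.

θ(3/2) = -651699/32000000 rad

Load 1 — triangular load w₀=-9 kN/m (0→w₀ over full span):
  θ_1 = -w₀(7L⁴-30L²x²+15x⁴)/(360LEI) = -(-9)·(7·6⁴-30·6²·(3/2)²+15·(3/2)⁴)/(360·6·1000) = 35829/1280000 rad
Load 2 — point force P=12 kN at a=18/5 m (b=L-a=12/5):
  θ_2 = -Pb(L²-b²-3x²)/(6LEI)  [x≤a] = -12·(12/5)·(6²-(12/5)²-3·(3/2)²)/(6·6·1000) = -2349/125000 rad
Load 3 — uniform load w=4 kN/m over full span:
  θ_3 = -w(L³-6Lx²+4x³)/(24EI) = -4·(6³-6·6·(3/2)²+4·(3/2)³)/(24·1000) = -99/4000 rad
Load 4 — applied couple M₀=-18 kN·m at a=12/5 m (b=L-a=18/5):
  θ_4 = (M₀x²/(2L)+C₁)/EI  [x≤a] with C₁=M₀(3b²-L²)/(6L)=-36/25 = ((-18)·(3/2)²/(2·6)+(-36/25))/1000 = -963/200000 rad
Superposition: θ = Σ θ_i = -651699/32000000 rad ≈ -0.020366 rad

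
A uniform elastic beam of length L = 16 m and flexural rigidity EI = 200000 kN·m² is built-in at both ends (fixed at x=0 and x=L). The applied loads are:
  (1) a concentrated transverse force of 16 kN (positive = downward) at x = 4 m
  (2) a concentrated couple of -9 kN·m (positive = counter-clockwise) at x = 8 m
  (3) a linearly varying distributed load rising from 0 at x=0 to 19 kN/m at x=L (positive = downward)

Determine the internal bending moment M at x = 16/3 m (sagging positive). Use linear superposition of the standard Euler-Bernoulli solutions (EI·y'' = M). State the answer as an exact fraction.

M(16/3) = 102803/1620 kN·m

Load 1 — point force P=16 kN at a=4 m (b=L-a=12):
  M_1 = Pa²(a+3b)(L-x)/L³ - Pa²b/L²  [x>a] = 16·4²·(4+3·12)·(16-(16/3))/16³ - 16·4²·12/16² = 44/3 kN·m
Load 2 — applied couple M₀=-9 kN·m at a=8 m (b=L-a=8):
  M_2 = R_Ax - M_A  [x≤a] with R_A=-27/32, M_A=-9/4 = (-27/32)·(16/3) - (-9/4) = -9/4 kN·m
Load 3 — triangular load w₀=19 kN/m (0→w₀ over full span):
  M_3 = 3w₀Lx/20 - w₀L²/30 - w₀x³/(6L) = 3·19·16·(16/3)/20 - 19·16²/30 - 19·(16/3)³/(6·16) = 20672/405 kN·m
Superposition: M = Σ M_i = 102803/1620 kN·m ≈ 63.458642 kN·m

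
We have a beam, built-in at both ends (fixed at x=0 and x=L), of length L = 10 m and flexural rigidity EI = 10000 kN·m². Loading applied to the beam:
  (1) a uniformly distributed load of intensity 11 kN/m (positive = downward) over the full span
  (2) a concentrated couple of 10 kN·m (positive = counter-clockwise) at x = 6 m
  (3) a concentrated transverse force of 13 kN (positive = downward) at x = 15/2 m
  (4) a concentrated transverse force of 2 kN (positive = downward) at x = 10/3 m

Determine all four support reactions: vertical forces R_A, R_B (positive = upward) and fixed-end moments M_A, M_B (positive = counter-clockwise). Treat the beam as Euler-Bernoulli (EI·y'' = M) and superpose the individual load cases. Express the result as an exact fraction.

Load 1 — uniform load w=11 kN/m over full span:
  R_A = wL/2 = 11·10/2 = 55 kN
  M_A = wL²/12 = 11·10²/12 = 275/3 kN·m
  R_B = wL/2 = 11·10/2 = 55 kN
  M_B = -wL²/12 = -11·10²/12 = -275/3 kN·m
Load 2 — applied couple M₀=10 kN·m at a=6 m (b=L-a=4):
  R_A = 6M₀ab/L³ = 6·10·6·4/10³ = 36/25 kN
  M_A = M₀b(2a-b)/L² = 10·4·(2·6-4)/10² = 16/5 kN·m
  R_B = -6M₀ab/L³ = -6·10·6·4/10³ = -36/25 kN
  M_B = M₀a(2b-a)/L² = 10·6·(2·4-6)/10² = 6/5 kN·m
Load 3 — point force P=13 kN at a=15/2 m (b=L-a=5/2):
  R_A = Pb²(3a+b)/L³ = 13·(5/2)²·(3·(15/2)+(5/2))/10³ = 65/32 kN
  M_A = Pab²/L² = 13·(15/2)·(5/2)²/10² = 195/32 kN·m
  R_B = Pa²(a+3b)/L³ = 13·(15/2)²·((15/2)+3·(5/2))/10³ = 351/32 kN
  M_B = -Pa²b/L² = -13·(15/2)²·(5/2)/10² = -585/32 kN·m
Load 4 — point force P=2 kN at a=10/3 m (b=L-a=20/3):
  R_A = Pb²(3a+b)/L³ = 2·(20/3)²·(3·(10/3)+(20/3))/10³ = 40/27 kN
  M_A = Pab²/L² = 2·(10/3)·(20/3)²/10² = 80/27 kN·m
  R_B = Pa²(a+3b)/L³ = 2·(10/3)²·((10/3)+3·(20/3))/10³ = 14/27 kN
  M_B = -Pa²b/L² = -2·(10/3)²·(20/3)/10² = -40/27 kN·m
Superposition: R_A = 1294979/21600 kN, M_A = 448949/4320 kN·m, R_B = 1405021/21600 kN, M_B = -476191/4320 kN·m

R_A = 1294979/21600 kN, M_A = 448949/4320 kN·m, R_B = 1405021/21600 kN, M_B = -476191/4320 kN·m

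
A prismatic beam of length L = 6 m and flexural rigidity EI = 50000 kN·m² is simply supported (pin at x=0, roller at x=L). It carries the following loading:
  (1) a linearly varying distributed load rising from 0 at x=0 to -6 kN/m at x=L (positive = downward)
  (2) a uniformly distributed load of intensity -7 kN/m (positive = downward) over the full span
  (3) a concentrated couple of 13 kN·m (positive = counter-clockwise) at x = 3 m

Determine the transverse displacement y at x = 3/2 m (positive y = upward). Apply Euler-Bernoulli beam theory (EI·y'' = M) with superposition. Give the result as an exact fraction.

Load 1 — triangular load w₀=-6 kN/m (0→w₀ over full span):
  y_1 = -w₀x(7L⁴-10L²x²+3x⁴)/(360LEI) = -(-6)·(3/2)·(7·6⁴-10·6²·(3/2)²+3·(3/2)⁴)/(360·6·50000) = 8829/12800000 m
Load 2 — uniform load w=-7 kN/m over full span:
  y_2 = -wx(L³-2Lx²+x³)/(24EI) = -(-7)·(3/2)·(6³-2·6·(3/2)²+(3/2)³)/(24·50000) = 10773/6400000 m
Load 3 — applied couple M₀=13 kN·m at a=3 m (b=L-a=3):
  y_3 = (M₀x³/(6L)+C₁x)/EI  [x≤a] with C₁=M₀(3b²-L²)/(6L)=-13/4 = (13·(3/2)³/(6·6)+(-13/4)·(3/2))/50000 = -117/1600000 m
Superposition: y = Σ y_i = 29439/12800000 m ≈ 0.002300 m

y(3/2) = 29439/12800000 m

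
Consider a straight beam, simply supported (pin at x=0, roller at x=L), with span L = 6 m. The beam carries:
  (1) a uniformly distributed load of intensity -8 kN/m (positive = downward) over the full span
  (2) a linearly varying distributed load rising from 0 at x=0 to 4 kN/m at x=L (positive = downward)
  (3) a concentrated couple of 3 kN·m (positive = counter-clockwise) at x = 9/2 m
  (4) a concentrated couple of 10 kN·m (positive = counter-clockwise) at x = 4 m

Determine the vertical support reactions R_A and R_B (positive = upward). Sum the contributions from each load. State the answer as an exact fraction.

R_A = -107/6 kN, R_B = -109/6 kN

Load 1 — uniform load w=-8 kN/m over full span:
  R_A = wL/2 = (-8)·6/2 = -24 kN
  R_B = wL/2 = (-8)·6/2 = -24 kN
Load 2 — triangular load w₀=4 kN/m (0→w₀ over full span):
  R_A = w₀L/6 = 4·6/6 = 4 kN
  R_B = w₀L/3 = 4·6/3 = 8 kN
Load 3 — applied couple M₀=3 kN·m at a=9/2 m (b=L-a=3/2):
  R_A = M₀/L = 3/6 = 1/2 kN
  R_B = -M₀/L = -3/6 = -1/2 kN
Load 4 — applied couple M₀=10 kN·m at a=4 m (b=L-a=2):
  R_A = M₀/L = 10/6 = 5/3 kN
  R_B = -M₀/L = -10/6 = -5/3 kN
Superposition: R_A = -107/6 kN, R_B = -109/6 kN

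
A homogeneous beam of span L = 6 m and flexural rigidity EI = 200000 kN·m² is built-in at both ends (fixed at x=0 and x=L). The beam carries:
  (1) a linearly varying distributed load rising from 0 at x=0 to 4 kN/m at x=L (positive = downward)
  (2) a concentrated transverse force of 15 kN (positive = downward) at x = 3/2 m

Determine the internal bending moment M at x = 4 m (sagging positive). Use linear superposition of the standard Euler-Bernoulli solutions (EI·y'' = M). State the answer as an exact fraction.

Load 1 — triangular load w₀=4 kN/m (0→w₀ over full span):
  M_1 = 3w₀Lx/20 - w₀L²/30 - w₀x³/(6L) = 3·4·6·4/20 - 4·6²/30 - 4·4³/(6·6) = 112/45 kN·m
Load 2 — point force P=15 kN at a=3/2 m (b=L-a=9/2):
  M_2 = Pa²(a+3b)(L-x)/L³ - Pa²b/L²  [x>a] = 15·(3/2)²·((3/2)+3·(9/2))·(6-4)/6³ - 15·(3/2)²·(9/2)/6² = 15/32 kN·m
Superposition: M = Σ M_i = 4259/1440 kN·m ≈ 2.957639 kN·m

M(4) = 4259/1440 kN·m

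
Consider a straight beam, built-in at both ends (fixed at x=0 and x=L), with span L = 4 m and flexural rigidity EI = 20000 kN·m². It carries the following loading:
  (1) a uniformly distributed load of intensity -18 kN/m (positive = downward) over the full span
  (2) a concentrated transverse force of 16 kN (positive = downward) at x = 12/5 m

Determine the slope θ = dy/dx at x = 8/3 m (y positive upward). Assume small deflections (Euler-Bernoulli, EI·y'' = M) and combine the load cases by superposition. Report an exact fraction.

Load 1 — uniform load w=-18 kN/m over full span:
  θ_1 = -wx(L-x)(L-2x)/(12EI) = -(-18)·(8/3)·(4-(8/3))·(4-2·(8/3))/(12·20000) = -2/5625 rad
Load 2 — point force P=16 kN at a=12/5 m (b=L-a=8/5):
  θ_2 = Pa²(L-x)(2bL-(3b+a)(L-x))/(2L³EI)  [x>a] = 16·(12/5)²·(4-(8/3))·(2·(8/5)·4-(3·(8/5)+(12/5))·(4-(8/3)))/(2·4³·20000) = 12/78125 rad
Superposition: θ = Σ θ_i = -142/703125 rad ≈ -0.000202 rad

θ(8/3) = -142/703125 rad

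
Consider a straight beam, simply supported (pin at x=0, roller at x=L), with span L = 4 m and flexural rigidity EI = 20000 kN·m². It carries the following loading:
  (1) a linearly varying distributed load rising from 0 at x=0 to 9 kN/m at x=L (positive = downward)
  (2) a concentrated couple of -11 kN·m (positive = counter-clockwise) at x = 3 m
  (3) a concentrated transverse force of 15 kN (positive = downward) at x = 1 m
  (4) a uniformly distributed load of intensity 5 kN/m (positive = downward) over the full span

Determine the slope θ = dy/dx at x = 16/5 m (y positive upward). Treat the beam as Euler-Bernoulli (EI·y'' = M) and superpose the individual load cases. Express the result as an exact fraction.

Load 1 — triangular load w₀=9 kN/m (0→w₀ over full span):
  θ_1 = -w₀(7L⁴-30L²x²+15x⁴)/(360LEI) = -9·(7·4⁴-30·4²·(16/5)²+15·(16/5)⁴)/(360·4·20000) = 757/1562500 rad
Load 2 — applied couple M₀=-11 kN·m at a=3 m (b=L-a=1):
  θ_2 = (M₀x²/(2L)-M₀(x-a)+C₁)/EI  [x>a] with C₁=M₀(3b²-L²)/(6L)=143/24 = ((-11)·(16/5)²/(2·4)-(-11)·((16/5)-3)+(143/24))/20000 = -3553/12000000 rad
Load 3 — point force P=15 kN at a=1 m (b=L-a=3):
  θ_3 = -Pa(2L²-6Lx+3x²+a²)/(6LEI)  [x>a] = -15·1·(2·4²-6·4·(16/5)+3·(16/5)²+1²)/(6·4·20000) = 327/800000 rad
Load 4 — uniform load w=5 kN/m over full span:
  θ_4 = -w(L³-6Lx²+4x³)/(24EI) = -5·(4³-6·4·(16/5)²+4·(16/5)³)/(24·20000) = 33/62500 rad
Superposition: θ = Σ θ_i = 42193/37500000 rad ≈ 0.001125 rad

θ(16/5) = 42193/37500000 rad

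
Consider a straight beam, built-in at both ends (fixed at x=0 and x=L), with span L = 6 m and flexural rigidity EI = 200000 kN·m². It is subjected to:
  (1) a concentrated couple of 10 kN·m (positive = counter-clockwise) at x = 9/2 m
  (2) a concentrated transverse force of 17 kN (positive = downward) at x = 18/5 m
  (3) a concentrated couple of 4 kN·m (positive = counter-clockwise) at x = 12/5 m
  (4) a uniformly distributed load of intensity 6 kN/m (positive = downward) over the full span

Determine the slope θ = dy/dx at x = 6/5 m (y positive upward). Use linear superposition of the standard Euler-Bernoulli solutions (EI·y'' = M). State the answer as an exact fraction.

Load 1 — applied couple M₀=10 kN·m at a=9/2 m (b=L-a=3/2):
  θ_1 = (R_Ax²/2 - M_Ax)/EI  [x≤a] with R_A=15/8, M_A=25/8 = ((15/8)·(6/5)²/2 - (25/8)·(6/5))/200000 = -3/250000 rad
Load 2 — point force P=17 kN at a=18/5 m (b=L-a=12/5):
  θ_2 = -Pb²x(2aL-(3a+b)x)/(2L³EI)  [x≤a] = -17·(12/5)²·(6/5)·(2·(18/5)·6-(3·(18/5)+(12/5))·(6/5))/(2·6³·200000) = -2907/78125000 rad
Load 3 — applied couple M₀=4 kN·m at a=12/5 m (b=L-a=18/5):
  θ_3 = (R_Ax²/2 - M_Ax)/EI  [x≤a] with R_A=24/25, M_A=12/25 = ((24/25)·(6/5)²/2 - (12/25)·(6/5))/200000 = 9/15625000 rad
Load 4 — uniform load w=6 kN/m over full span:
  θ_4 = -wx(L-x)(L-2x)/(12EI) = -6·(6/5)·(6-(6/5))·(6-2·(6/5))/(12·200000) = -81/1562500 rad
Superposition: θ = Σ θ_i = -15699/156250000 rad ≈ -0.000100 rad

θ(6/5) = -15699/156250000 rad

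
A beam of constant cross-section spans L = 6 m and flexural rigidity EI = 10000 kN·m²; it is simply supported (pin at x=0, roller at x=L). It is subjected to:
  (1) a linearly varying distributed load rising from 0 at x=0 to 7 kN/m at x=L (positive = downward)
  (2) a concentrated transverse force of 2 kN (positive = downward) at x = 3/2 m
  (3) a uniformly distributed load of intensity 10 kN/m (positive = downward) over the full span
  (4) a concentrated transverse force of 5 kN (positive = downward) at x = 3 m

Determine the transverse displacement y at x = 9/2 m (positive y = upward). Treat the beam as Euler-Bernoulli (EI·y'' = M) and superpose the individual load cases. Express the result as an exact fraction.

y(9/2) = -93987/5120000 m

Load 1 — triangular load w₀=7 kN/m (0→w₀ over full span):
  y_1 = -w₀x(7L⁴-10L²x²+3x⁴)/(360LEI) = -7·(9/2)·(7·6⁴-10·6²·(9/2)²+3·(9/2)⁴)/(360·6·10000) = -22491/5120000 m
Load 2 — point force P=2 kN at a=3/2 m (b=L-a=9/2):
  y_2 = -Pa(L-x)(2Lx-a²-x²)/(6LEI)  [x>a] = -2·(3/2)·(6-(9/2))·(2·6·(9/2)-(3/2)²-(9/2)²)/(6·6·10000) = -63/160000 m
Load 3 — uniform load w=10 kN/m over full span:
  y_3 = -wx(L³-2Lx²+x³)/(24EI) = -10·(9/2)·(6³-2·6·(9/2)²+(9/2)³)/(24·10000) = -1539/128000 m
Load 4 — point force P=5 kN at a=3 m (b=L-a=3):
  y_4 = -Pa(L-x)(2Lx-a²-x²)/(6LEI)  [x>a] = -5·3·(6-(9/2))·(2·6·(9/2)-3²-(9/2)²)/(6·6·10000) = -99/64000 m
Superposition: y = Σ y_i = -93987/5120000 m ≈ -0.018357 m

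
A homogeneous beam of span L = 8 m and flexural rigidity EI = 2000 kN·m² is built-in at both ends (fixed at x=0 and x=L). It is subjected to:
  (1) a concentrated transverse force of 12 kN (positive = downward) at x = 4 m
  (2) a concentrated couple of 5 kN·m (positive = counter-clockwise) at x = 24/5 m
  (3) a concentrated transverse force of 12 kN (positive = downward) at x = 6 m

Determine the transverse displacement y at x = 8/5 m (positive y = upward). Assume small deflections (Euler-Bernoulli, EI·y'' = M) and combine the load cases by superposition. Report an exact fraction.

y(8/5) = -671/78125 m

Load 1 — point force P=12 kN at a=4 m (b=L-a=4):
  y_1 = -Pb²x²(3aL-(3a+b)x)/(6L³EI)  [x≤a] = -12·4²·(8/5)²·(3·4·8-(3·4+4)·(8/5))/(6·8³·2000) = -88/15625 m
Load 2 — applied couple M₀=5 kN·m at a=24/5 m (b=L-a=16/5):
  y_2 = (R_Ax³/6 - M_Ax²/2)/EI  [x≤a] with R_A=9/10, M_A=8/5 = ((9/10)·(8/5)³/6 - (8/5)·(8/5)²/2)/2000 = -56/78125 m
Load 3 — point force P=12 kN at a=6 m (b=L-a=2):
  y_3 = -Pb²x²(3aL-(3a+b)x)/(6L³EI)  [x≤a] = -12·2²·(8/5)²·(3·6·8-(3·6+2)·(8/5))/(6·8³·2000) = -7/3125 m
Superposition: y = Σ y_i = -671/78125 m ≈ -0.008589 m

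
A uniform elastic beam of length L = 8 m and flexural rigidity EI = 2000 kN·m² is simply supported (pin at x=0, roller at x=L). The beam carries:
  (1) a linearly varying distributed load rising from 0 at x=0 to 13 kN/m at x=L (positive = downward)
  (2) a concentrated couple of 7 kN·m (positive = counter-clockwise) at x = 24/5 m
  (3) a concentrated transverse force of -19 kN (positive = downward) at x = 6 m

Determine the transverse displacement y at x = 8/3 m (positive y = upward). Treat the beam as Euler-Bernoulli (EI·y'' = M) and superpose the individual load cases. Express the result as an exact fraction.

Load 1 — triangular load w₀=13 kN/m (0→w₀ over full span):
  y_1 = -w₀x(7L⁴-10L²x²+3x⁴)/(360LEI) = -13·(8/3)·(7·8⁴-10·8²·(8/3)²+3·(8/3)⁴)/(360·8·2000) = -13312/91125 m
Load 2 — applied couple M₀=7 kN·m at a=24/5 m (b=L-a=16/5):
  y_2 = (M₀x³/(6L)+C₁x)/EI  [x≤a] with C₁=M₀(3b²-L²)/(6L)=-364/75 = (7·(8/3)³/(6·8)+(-364/75)·(8/3))/2000 = -1288/253125 m
Load 3 — point force P=-19 kN at a=6 m (b=L-a=2):
  y_3 = -Pbx(L²-b²-x²)/(6LEI)  [x≤a] = -(-19)·2·(8/3)·(8²-2²-(8/3)²)/(6·8·2000) = 2261/40500 m
Superposition: y = Σ y_i = -868843/9112500 m ≈ -0.095346 m

y(8/3) = -868843/9112500 m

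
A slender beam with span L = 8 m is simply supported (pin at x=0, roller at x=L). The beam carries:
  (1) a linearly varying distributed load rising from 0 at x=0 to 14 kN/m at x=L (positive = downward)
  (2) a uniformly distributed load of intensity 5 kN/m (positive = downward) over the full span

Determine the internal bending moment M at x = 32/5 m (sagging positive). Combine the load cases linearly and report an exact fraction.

Load 1 — triangular load w₀=14 kN/m (0→w₀ over full span):
  M_1 = w₀Lx/6 - w₀x³/(6L) = 14·8·(32/5)/6 - 14·(32/5)³/(6·8) = 5376/125 kN·m
Load 2 — uniform load w=5 kN/m over full span:
  M_2 = wx(L-x)/2 = 5·(32/5)·(8-(32/5))/2 = 128/5 kN·m
Superposition: M = Σ M_i = 8576/125 kN·m ≈ 68.608000 kN·m

M(32/5) = 8576/125 kN·m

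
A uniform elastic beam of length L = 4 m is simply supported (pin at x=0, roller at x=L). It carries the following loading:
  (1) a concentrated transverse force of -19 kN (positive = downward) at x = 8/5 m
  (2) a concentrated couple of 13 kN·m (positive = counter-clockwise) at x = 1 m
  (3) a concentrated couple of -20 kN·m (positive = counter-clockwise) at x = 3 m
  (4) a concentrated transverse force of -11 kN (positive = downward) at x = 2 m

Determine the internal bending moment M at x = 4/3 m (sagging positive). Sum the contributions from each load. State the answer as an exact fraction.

Load 1 — point force P=-19 kN at a=8/5 m (b=L-a=12/5):
  M_1 = Pbx/L  [x≤a] = (-19)·(12/5)·(4/3)/4 = -76/5 kN·m
Load 2 — applied couple M₀=13 kN·m at a=1 m (b=L-a=3):
  M_2 = M₀x/L - M₀  [x>a] = 13·(4/3)/4 - 13 = -26/3 kN·m
Load 3 — applied couple M₀=-20 kN·m at a=3 m (b=L-a=1):
  M_3 = M₀x/L  [x≤a] = (-20)·(4/3)/4 = -20/3 kN·m
Load 4 — point force P=-11 kN at a=2 m (b=L-a=2):
  M_4 = Pbx/L  [x≤a] = (-11)·2·(4/3)/4 = -22/3 kN·m
Superposition: M = Σ M_i = -568/15 kN·m ≈ -37.866667 kN·m

M(4/3) = -568/15 kN·m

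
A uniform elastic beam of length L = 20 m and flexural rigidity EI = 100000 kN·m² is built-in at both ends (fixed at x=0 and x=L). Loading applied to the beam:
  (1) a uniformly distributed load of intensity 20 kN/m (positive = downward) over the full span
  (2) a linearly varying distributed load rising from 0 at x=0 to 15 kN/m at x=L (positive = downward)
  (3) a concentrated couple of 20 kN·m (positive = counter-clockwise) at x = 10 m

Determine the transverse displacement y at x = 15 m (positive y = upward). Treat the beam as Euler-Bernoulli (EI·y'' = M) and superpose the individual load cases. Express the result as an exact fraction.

y(15) = -1687/25600 m

Load 1 — uniform load w=20 kN/m over full span:
  y_1 = -wx²(L-x)²/(24EI) = -20·15²·(20-15)²/(24·100000) = -3/64 m
Load 2 — triangular load w₀=15 kN/m (0→w₀ over full span):
  y_2 = -w₀x²(L-x)²(x+2L)/(120LEI) = -15·15²·(20-15)²·(15+2·20)/(120·20·100000) = -99/5120 m
Load 3 — applied couple M₀=20 kN·m at a=10 m (b=L-a=10):
  y_3 = (R_Ax³/6 - M_Ax²/2 - M₀(x-a)²/2)/EI  [x>a] with R_A=3/2, M_A=5 = ((3/2)·15³/6 - 5·15²/2 - 20·(15-10)²/2)/100000 = 1/3200 m
Superposition: y = Σ y_i = -1687/25600 m ≈ -0.065898 m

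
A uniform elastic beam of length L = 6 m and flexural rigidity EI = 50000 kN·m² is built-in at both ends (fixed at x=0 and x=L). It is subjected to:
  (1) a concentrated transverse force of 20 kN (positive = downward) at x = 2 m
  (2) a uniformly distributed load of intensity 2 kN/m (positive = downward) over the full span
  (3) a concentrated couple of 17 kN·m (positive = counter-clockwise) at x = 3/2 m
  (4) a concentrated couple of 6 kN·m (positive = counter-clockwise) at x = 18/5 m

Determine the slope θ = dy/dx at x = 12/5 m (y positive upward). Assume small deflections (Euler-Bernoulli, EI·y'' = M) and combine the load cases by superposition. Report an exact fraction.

Load 1 — point force P=20 kN at a=2 m (b=L-a=4):
  θ_1 = Pa²(L-x)(2bL-(3b+a)(L-x))/(2L³EI)  [x>a] = 20·2²·(6-(12/5))·(2·4·6-(3·4+2)·(6-(12/5)))/(2·6³·50000) = -1/31250 rad
Load 2 — uniform load w=2 kN/m over full span:
  θ_2 = -wx(L-x)(L-2x)/(12EI) = -2·(12/5)·(6-(12/5))·(6-2·(12/5))/(12·50000) = -27/781250 rad
Load 3 — applied couple M₀=17 kN·m at a=3/2 m (b=L-a=9/2):
  θ_3 = (R_Ax²/2 - M_Ax - M₀(x-a))/EI  [x>a] with R_A=51/16, M_A=-51/16 = ((51/16)·(12/5)²/2 - (-51/16)·(12/5) - 17·((12/5)-(3/2)))/50000 = 153/5000000 rad
Load 4 — applied couple M₀=6 kN·m at a=18/5 m (b=L-a=12/5):
  θ_4 = (R_Ax²/2 - M_Ax)/EI  [x≤a] with R_A=36/25, M_A=48/25 = ((36/25)·(12/5)²/2 - (48/25)·(12/5))/50000 = -18/1953125 rad
Superposition: θ = Σ θ_i = -5647/125000000 rad ≈ -0.000045 rad

θ(12/5) = -5647/125000000 rad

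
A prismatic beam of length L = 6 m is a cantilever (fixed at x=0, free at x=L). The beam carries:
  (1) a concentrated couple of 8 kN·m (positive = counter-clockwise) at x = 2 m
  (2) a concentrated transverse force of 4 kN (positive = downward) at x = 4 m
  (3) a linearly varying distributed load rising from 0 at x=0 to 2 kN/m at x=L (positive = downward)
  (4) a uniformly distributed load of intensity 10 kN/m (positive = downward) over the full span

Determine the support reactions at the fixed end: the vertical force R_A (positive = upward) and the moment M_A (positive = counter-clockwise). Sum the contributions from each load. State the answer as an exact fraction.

R_A = 70 kN, M_A = 212 kN·m

Load 1 — applied couple M₀=8 kN·m at a=2 m (b=L-a=4):
  R_A = 0 kN
  M_A = -M₀ = -8 kN·m
Load 2 — point force P=4 kN at a=4 m (b=L-a=2):
  R_A = P = 4 kN
  M_A = Pa = 4·4 = 16 kN·m
Load 3 — triangular load w₀=2 kN/m (0→w₀ over full span):
  R_A = w₀L/2 = 2·6/2 = 6 kN
  M_A = w₀L²/3 = 2·6²/3 = 24 kN·m
Load 4 — uniform load w=10 kN/m over full span:
  R_A = wL = 10·6 = 60 kN
  M_A = wL²/2 = 10·6²/2 = 180 kN·m
Superposition: R_A = 70 kN, M_A = 212 kN·m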